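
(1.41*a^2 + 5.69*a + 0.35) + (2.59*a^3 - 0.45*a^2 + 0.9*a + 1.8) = 2.59*a^3 + 0.96*a^2 + 6.59*a + 2.15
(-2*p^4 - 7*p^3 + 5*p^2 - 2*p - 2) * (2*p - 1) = -4*p^5 - 12*p^4 + 17*p^3 - 9*p^2 - 2*p + 2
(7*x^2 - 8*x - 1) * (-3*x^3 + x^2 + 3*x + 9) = -21*x^5 + 31*x^4 + 16*x^3 + 38*x^2 - 75*x - 9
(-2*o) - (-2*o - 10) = 10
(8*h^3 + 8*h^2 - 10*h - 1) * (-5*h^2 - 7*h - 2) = -40*h^5 - 96*h^4 - 22*h^3 + 59*h^2 + 27*h + 2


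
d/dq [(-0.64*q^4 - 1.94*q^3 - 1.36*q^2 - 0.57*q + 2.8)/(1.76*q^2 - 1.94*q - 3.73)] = (-2.2528*q^5 + 0.3104*q^4 + 17.076*q^3 + 25.3502*q^2 + 0.2896*q + 7.5581)/(3.0976*q^4 - 6.8288*q^3 - 9.366*q^2 + 14.4724*q + 13.9129)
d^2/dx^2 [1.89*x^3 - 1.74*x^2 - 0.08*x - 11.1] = 11.34*x - 3.48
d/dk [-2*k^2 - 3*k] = -4*k - 3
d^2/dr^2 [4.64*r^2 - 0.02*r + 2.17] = 9.28000000000000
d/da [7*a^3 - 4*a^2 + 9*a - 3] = 21*a^2 - 8*a + 9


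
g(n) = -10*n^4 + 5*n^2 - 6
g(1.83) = -101.41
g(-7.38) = -29397.39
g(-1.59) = -57.27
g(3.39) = -1269.22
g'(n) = -40*n^3 + 10*n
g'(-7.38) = 16004.09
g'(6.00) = -8580.00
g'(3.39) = -1524.43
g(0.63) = -5.59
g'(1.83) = -226.84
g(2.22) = -224.25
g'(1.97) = -286.11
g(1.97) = -137.21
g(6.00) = -12786.00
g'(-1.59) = 144.89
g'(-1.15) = 49.34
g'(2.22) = -415.44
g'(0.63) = -3.70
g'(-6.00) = 8580.00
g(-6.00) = -12786.00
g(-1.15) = -16.88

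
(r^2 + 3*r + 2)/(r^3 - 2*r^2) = (r^2 + 3*r + 2)/(r^2*(r - 2))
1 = 1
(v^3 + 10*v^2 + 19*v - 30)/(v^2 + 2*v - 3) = (v^2 + 11*v + 30)/(v + 3)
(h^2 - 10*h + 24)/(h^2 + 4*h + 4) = (h^2 - 10*h + 24)/(h^2 + 4*h + 4)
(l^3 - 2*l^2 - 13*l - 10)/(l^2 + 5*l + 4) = (l^2 - 3*l - 10)/(l + 4)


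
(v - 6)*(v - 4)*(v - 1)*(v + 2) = v^4 - 9*v^3 + 12*v^2 + 44*v - 48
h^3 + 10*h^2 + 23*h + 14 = (h + 1)*(h + 2)*(h + 7)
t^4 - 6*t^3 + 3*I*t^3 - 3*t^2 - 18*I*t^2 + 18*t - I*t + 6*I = (t - 6)*(t + I)^3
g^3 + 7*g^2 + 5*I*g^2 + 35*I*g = g*(g + 7)*(g + 5*I)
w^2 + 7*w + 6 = (w + 1)*(w + 6)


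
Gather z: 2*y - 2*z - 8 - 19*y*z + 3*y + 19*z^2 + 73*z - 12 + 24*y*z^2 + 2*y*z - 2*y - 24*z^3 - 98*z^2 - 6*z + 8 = 3*y - 24*z^3 + z^2*(24*y - 79) + z*(65 - 17*y) - 12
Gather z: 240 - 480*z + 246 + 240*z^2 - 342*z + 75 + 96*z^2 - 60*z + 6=336*z^2 - 882*z + 567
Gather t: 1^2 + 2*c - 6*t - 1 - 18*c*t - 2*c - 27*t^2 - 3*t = -27*t^2 + t*(-18*c - 9)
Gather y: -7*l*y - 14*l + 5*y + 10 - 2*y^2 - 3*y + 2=-14*l - 2*y^2 + y*(2 - 7*l) + 12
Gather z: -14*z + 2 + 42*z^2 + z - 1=42*z^2 - 13*z + 1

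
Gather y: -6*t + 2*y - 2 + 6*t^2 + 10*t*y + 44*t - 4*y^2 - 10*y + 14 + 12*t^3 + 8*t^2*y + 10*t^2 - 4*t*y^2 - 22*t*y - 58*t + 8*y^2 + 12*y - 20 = 12*t^3 + 16*t^2 - 20*t + y^2*(4 - 4*t) + y*(8*t^2 - 12*t + 4) - 8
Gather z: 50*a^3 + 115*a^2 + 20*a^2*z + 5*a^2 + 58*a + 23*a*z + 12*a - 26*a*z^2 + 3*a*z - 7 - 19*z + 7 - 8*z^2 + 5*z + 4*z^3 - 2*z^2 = 50*a^3 + 120*a^2 + 70*a + 4*z^3 + z^2*(-26*a - 10) + z*(20*a^2 + 26*a - 14)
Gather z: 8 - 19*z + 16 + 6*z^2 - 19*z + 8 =6*z^2 - 38*z + 32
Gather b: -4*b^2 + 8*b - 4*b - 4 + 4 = -4*b^2 + 4*b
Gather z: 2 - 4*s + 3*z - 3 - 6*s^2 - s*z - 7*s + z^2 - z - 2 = -6*s^2 - 11*s + z^2 + z*(2 - s) - 3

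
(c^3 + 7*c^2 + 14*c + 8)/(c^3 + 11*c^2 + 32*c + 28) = (c^2 + 5*c + 4)/(c^2 + 9*c + 14)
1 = 1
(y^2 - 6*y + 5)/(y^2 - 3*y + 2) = (y - 5)/(y - 2)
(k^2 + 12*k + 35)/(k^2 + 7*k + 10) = (k + 7)/(k + 2)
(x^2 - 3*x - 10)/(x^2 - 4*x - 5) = (x + 2)/(x + 1)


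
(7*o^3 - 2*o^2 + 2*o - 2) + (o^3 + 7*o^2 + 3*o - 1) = 8*o^3 + 5*o^2 + 5*o - 3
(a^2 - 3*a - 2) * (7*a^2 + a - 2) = 7*a^4 - 20*a^3 - 19*a^2 + 4*a + 4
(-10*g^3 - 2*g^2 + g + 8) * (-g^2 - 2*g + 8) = 10*g^5 + 22*g^4 - 77*g^3 - 26*g^2 - 8*g + 64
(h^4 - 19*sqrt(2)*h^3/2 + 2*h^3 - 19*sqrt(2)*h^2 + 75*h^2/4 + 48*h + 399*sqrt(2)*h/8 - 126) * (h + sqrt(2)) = h^5 - 17*sqrt(2)*h^4/2 + 2*h^4 - 17*sqrt(2)*h^3 - h^3/4 + 10*h^2 + 549*sqrt(2)*h^2/8 - 105*h/4 + 48*sqrt(2)*h - 126*sqrt(2)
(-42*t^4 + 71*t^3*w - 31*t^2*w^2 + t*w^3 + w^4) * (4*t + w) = -168*t^5 + 242*t^4*w - 53*t^3*w^2 - 27*t^2*w^3 + 5*t*w^4 + w^5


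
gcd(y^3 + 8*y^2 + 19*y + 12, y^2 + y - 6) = y + 3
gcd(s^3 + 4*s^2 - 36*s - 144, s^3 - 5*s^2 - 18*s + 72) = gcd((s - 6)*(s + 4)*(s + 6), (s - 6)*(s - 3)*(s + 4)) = s^2 - 2*s - 24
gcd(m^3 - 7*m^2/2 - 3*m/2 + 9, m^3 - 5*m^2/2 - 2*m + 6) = m^2 - m/2 - 3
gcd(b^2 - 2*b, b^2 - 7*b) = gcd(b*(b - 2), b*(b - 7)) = b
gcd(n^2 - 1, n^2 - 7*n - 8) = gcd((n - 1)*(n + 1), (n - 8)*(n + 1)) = n + 1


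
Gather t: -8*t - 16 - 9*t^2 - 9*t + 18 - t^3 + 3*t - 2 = -t^3 - 9*t^2 - 14*t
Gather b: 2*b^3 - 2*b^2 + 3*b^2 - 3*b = 2*b^3 + b^2 - 3*b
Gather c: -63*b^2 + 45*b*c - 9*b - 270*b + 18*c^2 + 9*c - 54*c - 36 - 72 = -63*b^2 - 279*b + 18*c^2 + c*(45*b - 45) - 108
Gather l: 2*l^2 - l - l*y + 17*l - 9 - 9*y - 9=2*l^2 + l*(16 - y) - 9*y - 18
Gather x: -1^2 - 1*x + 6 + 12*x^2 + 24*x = 12*x^2 + 23*x + 5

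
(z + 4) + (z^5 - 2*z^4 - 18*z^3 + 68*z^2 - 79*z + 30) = z^5 - 2*z^4 - 18*z^3 + 68*z^2 - 78*z + 34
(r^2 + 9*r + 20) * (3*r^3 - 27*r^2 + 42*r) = 3*r^5 - 141*r^3 - 162*r^2 + 840*r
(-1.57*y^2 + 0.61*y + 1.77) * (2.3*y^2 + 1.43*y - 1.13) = -3.611*y^4 - 0.8421*y^3 + 6.7174*y^2 + 1.8418*y - 2.0001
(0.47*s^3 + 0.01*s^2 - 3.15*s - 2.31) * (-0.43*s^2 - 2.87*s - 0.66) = -0.2021*s^5 - 1.3532*s^4 + 1.0156*s^3 + 10.0272*s^2 + 8.7087*s + 1.5246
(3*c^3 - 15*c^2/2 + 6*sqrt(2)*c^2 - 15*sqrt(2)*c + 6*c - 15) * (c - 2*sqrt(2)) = 3*c^4 - 15*c^3/2 - 18*c^2 - 12*sqrt(2)*c + 45*c + 30*sqrt(2)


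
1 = 1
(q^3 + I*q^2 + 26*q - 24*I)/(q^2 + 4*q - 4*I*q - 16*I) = (q^2 + 5*I*q + 6)/(q + 4)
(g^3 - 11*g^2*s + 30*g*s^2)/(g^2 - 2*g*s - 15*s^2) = g*(g - 6*s)/(g + 3*s)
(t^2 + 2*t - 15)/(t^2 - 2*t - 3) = (t + 5)/(t + 1)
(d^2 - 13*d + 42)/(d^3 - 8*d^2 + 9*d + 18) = (d - 7)/(d^2 - 2*d - 3)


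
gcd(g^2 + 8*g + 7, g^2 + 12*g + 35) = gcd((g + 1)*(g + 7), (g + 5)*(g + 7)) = g + 7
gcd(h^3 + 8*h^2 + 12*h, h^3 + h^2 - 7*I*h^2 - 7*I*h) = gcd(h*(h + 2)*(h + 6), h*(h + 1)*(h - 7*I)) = h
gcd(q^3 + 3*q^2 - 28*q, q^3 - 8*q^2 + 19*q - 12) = q - 4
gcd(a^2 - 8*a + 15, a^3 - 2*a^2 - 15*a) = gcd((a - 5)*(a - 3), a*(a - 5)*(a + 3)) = a - 5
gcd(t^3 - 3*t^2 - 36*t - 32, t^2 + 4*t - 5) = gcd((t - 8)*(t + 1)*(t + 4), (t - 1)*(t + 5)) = 1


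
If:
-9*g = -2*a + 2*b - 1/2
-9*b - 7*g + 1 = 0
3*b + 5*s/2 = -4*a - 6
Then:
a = -335*s/452 - 837/452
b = 35*s/226 + 53/113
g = -45*s/226 - 52/113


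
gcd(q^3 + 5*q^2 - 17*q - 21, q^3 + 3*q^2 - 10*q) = 1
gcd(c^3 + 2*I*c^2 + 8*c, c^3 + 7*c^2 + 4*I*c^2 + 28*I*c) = c^2 + 4*I*c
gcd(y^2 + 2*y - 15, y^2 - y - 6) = y - 3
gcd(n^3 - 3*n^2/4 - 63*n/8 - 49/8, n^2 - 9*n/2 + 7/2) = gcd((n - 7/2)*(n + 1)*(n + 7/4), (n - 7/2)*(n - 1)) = n - 7/2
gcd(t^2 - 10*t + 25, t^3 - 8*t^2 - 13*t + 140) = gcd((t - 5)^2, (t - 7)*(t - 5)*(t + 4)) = t - 5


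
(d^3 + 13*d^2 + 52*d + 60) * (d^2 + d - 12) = d^5 + 14*d^4 + 53*d^3 - 44*d^2 - 564*d - 720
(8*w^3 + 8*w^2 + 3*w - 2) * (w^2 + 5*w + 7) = 8*w^5 + 48*w^4 + 99*w^3 + 69*w^2 + 11*w - 14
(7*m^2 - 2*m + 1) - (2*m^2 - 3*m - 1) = 5*m^2 + m + 2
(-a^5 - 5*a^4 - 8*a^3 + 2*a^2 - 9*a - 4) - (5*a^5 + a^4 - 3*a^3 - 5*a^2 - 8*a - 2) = -6*a^5 - 6*a^4 - 5*a^3 + 7*a^2 - a - 2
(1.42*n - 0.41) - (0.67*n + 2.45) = 0.75*n - 2.86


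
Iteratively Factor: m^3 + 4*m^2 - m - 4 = (m + 4)*(m^2 - 1) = (m - 1)*(m + 4)*(m + 1)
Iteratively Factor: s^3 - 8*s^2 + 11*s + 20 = (s + 1)*(s^2 - 9*s + 20) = (s - 5)*(s + 1)*(s - 4)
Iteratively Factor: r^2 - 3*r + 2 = (r - 2)*(r - 1)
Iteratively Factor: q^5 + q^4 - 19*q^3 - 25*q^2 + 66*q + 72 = (q - 4)*(q^4 + 5*q^3 + q^2 - 21*q - 18) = (q - 4)*(q - 2)*(q^3 + 7*q^2 + 15*q + 9) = (q - 4)*(q - 2)*(q + 1)*(q^2 + 6*q + 9) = (q - 4)*(q - 2)*(q + 1)*(q + 3)*(q + 3)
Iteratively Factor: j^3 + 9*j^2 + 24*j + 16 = (j + 4)*(j^2 + 5*j + 4) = (j + 1)*(j + 4)*(j + 4)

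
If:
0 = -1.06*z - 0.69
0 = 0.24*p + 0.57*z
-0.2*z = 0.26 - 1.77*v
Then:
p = 1.55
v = 0.07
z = -0.65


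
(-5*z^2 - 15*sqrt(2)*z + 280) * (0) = 0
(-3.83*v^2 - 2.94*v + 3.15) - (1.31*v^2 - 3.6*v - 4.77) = -5.14*v^2 + 0.66*v + 7.92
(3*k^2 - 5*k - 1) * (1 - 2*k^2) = -6*k^4 + 10*k^3 + 5*k^2 - 5*k - 1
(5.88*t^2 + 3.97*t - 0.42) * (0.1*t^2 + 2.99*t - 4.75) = 0.588*t^4 + 17.9782*t^3 - 16.1017*t^2 - 20.1133*t + 1.995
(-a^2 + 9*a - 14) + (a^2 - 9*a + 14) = 0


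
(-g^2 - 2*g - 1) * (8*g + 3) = -8*g^3 - 19*g^2 - 14*g - 3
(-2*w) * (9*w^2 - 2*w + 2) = -18*w^3 + 4*w^2 - 4*w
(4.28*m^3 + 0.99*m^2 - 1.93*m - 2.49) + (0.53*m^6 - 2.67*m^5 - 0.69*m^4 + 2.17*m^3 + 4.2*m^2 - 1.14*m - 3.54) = 0.53*m^6 - 2.67*m^5 - 0.69*m^4 + 6.45*m^3 + 5.19*m^2 - 3.07*m - 6.03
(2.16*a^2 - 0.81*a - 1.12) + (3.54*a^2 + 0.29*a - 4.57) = 5.7*a^2 - 0.52*a - 5.69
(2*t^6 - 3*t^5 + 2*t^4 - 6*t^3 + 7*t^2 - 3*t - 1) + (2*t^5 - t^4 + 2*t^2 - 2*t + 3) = 2*t^6 - t^5 + t^4 - 6*t^3 + 9*t^2 - 5*t + 2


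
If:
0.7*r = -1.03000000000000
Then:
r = -1.47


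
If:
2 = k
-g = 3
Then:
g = -3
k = 2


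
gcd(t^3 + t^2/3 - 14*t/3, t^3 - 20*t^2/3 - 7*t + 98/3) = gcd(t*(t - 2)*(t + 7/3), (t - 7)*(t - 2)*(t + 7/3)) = t^2 + t/3 - 14/3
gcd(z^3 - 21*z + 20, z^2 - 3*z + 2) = z - 1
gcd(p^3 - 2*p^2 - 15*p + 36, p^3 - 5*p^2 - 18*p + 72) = p^2 + p - 12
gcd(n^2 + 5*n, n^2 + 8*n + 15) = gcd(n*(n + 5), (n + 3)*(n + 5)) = n + 5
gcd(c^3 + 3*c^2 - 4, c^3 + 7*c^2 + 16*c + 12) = c^2 + 4*c + 4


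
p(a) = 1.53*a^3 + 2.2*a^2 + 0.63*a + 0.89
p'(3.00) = 55.14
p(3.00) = 63.89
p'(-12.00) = 608.79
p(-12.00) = -2333.71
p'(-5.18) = 101.00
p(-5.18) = -156.00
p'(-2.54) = 19.07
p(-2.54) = -11.59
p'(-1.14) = 1.58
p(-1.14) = 0.76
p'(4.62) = 118.93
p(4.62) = 201.63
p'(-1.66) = 5.97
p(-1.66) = -1.09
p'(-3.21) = 33.80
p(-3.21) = -29.07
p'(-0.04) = 0.46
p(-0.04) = 0.87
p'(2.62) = 43.67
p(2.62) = 45.16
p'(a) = 4.59*a^2 + 4.4*a + 0.63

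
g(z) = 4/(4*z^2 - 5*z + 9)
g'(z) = 4*(5 - 8*z)/(4*z^2 - 5*z + 9)^2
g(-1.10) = 0.21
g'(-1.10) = 0.15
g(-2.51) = 0.09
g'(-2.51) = 0.05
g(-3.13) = 0.06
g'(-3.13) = 0.03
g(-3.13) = 0.06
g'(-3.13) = 0.03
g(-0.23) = 0.39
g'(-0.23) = 0.25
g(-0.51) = 0.32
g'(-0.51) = 0.23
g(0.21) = 0.49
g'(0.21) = 0.20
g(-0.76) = 0.26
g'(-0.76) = 0.19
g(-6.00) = 0.02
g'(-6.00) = 0.01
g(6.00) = 0.03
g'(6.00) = -0.01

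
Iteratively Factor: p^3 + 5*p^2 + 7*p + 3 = (p + 3)*(p^2 + 2*p + 1) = (p + 1)*(p + 3)*(p + 1)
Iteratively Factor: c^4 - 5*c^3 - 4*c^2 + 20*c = (c - 2)*(c^3 - 3*c^2 - 10*c) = c*(c - 2)*(c^2 - 3*c - 10) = c*(c - 2)*(c + 2)*(c - 5)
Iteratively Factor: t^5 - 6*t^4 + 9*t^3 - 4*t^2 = (t - 1)*(t^4 - 5*t^3 + 4*t^2) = t*(t - 1)*(t^3 - 5*t^2 + 4*t) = t^2*(t - 1)*(t^2 - 5*t + 4) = t^2*(t - 4)*(t - 1)*(t - 1)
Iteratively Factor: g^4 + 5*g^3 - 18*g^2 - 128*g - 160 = (g + 4)*(g^3 + g^2 - 22*g - 40) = (g + 2)*(g + 4)*(g^2 - g - 20) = (g + 2)*(g + 4)^2*(g - 5)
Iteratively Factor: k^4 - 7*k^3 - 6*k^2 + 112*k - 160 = (k - 4)*(k^3 - 3*k^2 - 18*k + 40) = (k - 5)*(k - 4)*(k^2 + 2*k - 8) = (k - 5)*(k - 4)*(k - 2)*(k + 4)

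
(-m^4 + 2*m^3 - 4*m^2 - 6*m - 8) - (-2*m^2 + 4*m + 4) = -m^4 + 2*m^3 - 2*m^2 - 10*m - 12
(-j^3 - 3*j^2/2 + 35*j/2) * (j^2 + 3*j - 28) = -j^5 - 9*j^4/2 + 41*j^3 + 189*j^2/2 - 490*j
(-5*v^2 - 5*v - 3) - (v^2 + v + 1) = -6*v^2 - 6*v - 4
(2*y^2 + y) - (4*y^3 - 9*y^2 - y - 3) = -4*y^3 + 11*y^2 + 2*y + 3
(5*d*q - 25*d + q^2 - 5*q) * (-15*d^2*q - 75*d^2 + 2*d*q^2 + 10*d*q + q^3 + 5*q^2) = -75*d^3*q^2 + 1875*d^3 - 5*d^2*q^3 + 125*d^2*q + 7*d*q^4 - 175*d*q^2 + q^5 - 25*q^3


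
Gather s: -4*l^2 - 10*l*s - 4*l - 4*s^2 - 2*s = -4*l^2 - 4*l - 4*s^2 + s*(-10*l - 2)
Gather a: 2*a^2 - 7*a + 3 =2*a^2 - 7*a + 3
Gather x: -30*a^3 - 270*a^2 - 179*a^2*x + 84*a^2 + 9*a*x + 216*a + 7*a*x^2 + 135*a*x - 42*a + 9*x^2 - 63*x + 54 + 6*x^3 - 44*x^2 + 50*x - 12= -30*a^3 - 186*a^2 + 174*a + 6*x^3 + x^2*(7*a - 35) + x*(-179*a^2 + 144*a - 13) + 42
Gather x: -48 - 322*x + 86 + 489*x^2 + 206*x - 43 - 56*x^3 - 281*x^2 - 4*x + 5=-56*x^3 + 208*x^2 - 120*x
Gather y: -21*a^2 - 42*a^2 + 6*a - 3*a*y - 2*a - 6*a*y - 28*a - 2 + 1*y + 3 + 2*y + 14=-63*a^2 - 24*a + y*(3 - 9*a) + 15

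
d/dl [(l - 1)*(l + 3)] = 2*l + 2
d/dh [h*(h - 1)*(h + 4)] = 3*h^2 + 6*h - 4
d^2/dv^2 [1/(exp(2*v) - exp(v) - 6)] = ((1 - 4*exp(v))*(-exp(2*v) + exp(v) + 6) - 2*(2*exp(v) - 1)^2*exp(v))*exp(v)/(-exp(2*v) + exp(v) + 6)^3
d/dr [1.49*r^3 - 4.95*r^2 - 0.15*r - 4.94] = 4.47*r^2 - 9.9*r - 0.15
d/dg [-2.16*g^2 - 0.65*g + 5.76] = -4.32*g - 0.65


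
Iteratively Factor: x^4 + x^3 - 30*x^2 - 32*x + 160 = (x - 2)*(x^3 + 3*x^2 - 24*x - 80) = (x - 5)*(x - 2)*(x^2 + 8*x + 16) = (x - 5)*(x - 2)*(x + 4)*(x + 4)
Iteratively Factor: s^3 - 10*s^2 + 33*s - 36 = (s - 3)*(s^2 - 7*s + 12) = (s - 3)^2*(s - 4)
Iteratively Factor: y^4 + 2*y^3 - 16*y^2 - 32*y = (y)*(y^3 + 2*y^2 - 16*y - 32) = y*(y + 4)*(y^2 - 2*y - 8) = y*(y + 2)*(y + 4)*(y - 4)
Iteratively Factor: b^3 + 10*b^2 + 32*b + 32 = (b + 4)*(b^2 + 6*b + 8) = (b + 4)^2*(b + 2)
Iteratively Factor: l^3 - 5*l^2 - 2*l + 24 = (l - 4)*(l^2 - l - 6) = (l - 4)*(l - 3)*(l + 2)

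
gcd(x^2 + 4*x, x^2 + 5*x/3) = x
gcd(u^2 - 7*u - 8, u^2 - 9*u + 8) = u - 8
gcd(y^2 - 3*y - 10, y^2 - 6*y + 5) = y - 5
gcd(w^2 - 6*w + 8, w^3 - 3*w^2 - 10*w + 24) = w^2 - 6*w + 8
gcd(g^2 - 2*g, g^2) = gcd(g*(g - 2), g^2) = g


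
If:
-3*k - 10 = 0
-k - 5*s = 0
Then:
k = -10/3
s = 2/3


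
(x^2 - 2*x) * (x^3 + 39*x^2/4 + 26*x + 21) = x^5 + 31*x^4/4 + 13*x^3/2 - 31*x^2 - 42*x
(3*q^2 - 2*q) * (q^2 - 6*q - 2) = 3*q^4 - 20*q^3 + 6*q^2 + 4*q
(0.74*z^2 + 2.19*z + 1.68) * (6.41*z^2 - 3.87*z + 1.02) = 4.7434*z^4 + 11.1741*z^3 + 3.0483*z^2 - 4.2678*z + 1.7136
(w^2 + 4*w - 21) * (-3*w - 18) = -3*w^3 - 30*w^2 - 9*w + 378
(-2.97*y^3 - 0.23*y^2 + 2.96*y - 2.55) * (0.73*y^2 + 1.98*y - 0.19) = -2.1681*y^5 - 6.0485*y^4 + 2.2697*y^3 + 4.043*y^2 - 5.6114*y + 0.4845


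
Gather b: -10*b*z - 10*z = -10*b*z - 10*z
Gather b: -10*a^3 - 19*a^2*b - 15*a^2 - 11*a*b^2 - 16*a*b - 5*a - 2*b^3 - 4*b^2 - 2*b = -10*a^3 - 15*a^2 - 5*a - 2*b^3 + b^2*(-11*a - 4) + b*(-19*a^2 - 16*a - 2)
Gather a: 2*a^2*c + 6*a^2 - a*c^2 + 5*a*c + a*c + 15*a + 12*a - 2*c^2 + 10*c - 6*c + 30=a^2*(2*c + 6) + a*(-c^2 + 6*c + 27) - 2*c^2 + 4*c + 30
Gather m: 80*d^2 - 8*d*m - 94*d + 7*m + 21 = 80*d^2 - 94*d + m*(7 - 8*d) + 21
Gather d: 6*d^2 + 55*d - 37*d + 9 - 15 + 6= 6*d^2 + 18*d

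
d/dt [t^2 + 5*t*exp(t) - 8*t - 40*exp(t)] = 5*t*exp(t) + 2*t - 35*exp(t) - 8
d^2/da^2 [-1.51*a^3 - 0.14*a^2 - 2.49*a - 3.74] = -9.06*a - 0.28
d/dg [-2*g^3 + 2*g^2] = 2*g*(2 - 3*g)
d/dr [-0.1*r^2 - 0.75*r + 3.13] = -0.2*r - 0.75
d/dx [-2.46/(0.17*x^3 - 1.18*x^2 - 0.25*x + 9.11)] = (1.2546*x^2 - 5.8056*x - 0.615)/(0.17*x^3 - 1.18*x^2 - 0.25*x + 9.11)^2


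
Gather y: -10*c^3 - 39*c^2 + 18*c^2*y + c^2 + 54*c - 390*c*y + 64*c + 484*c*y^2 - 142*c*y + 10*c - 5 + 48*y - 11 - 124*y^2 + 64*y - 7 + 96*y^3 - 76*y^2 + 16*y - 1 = -10*c^3 - 38*c^2 + 128*c + 96*y^3 + y^2*(484*c - 200) + y*(18*c^2 - 532*c + 128) - 24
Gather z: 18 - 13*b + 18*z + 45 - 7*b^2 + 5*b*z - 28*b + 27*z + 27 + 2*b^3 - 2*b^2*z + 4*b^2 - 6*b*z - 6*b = 2*b^3 - 3*b^2 - 47*b + z*(-2*b^2 - b + 45) + 90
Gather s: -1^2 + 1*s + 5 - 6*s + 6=10 - 5*s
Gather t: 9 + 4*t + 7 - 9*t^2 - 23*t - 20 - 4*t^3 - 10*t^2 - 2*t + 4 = -4*t^3 - 19*t^2 - 21*t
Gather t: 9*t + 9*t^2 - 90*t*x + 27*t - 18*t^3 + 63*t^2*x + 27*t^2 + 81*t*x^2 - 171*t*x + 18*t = -18*t^3 + t^2*(63*x + 36) + t*(81*x^2 - 261*x + 54)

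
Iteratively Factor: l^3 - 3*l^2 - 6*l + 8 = (l - 1)*(l^2 - 2*l - 8) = (l - 4)*(l - 1)*(l + 2)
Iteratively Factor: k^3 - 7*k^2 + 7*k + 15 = (k - 5)*(k^2 - 2*k - 3) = (k - 5)*(k - 3)*(k + 1)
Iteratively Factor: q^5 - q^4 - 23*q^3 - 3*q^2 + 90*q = (q)*(q^4 - q^3 - 23*q^2 - 3*q + 90) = q*(q + 3)*(q^3 - 4*q^2 - 11*q + 30) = q*(q - 2)*(q + 3)*(q^2 - 2*q - 15) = q*(q - 5)*(q - 2)*(q + 3)*(q + 3)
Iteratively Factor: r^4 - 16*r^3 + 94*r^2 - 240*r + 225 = (r - 5)*(r^3 - 11*r^2 + 39*r - 45) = (r - 5)*(r - 3)*(r^2 - 8*r + 15) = (r - 5)*(r - 3)^2*(r - 5)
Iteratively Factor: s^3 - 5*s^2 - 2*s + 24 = (s - 4)*(s^2 - s - 6) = (s - 4)*(s + 2)*(s - 3)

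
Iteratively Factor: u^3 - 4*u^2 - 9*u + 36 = (u + 3)*(u^2 - 7*u + 12) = (u - 3)*(u + 3)*(u - 4)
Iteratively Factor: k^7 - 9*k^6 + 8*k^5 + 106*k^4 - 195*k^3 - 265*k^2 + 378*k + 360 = (k + 3)*(k^6 - 12*k^5 + 44*k^4 - 26*k^3 - 117*k^2 + 86*k + 120) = (k - 5)*(k + 3)*(k^5 - 7*k^4 + 9*k^3 + 19*k^2 - 22*k - 24) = (k - 5)*(k + 1)*(k + 3)*(k^4 - 8*k^3 + 17*k^2 + 2*k - 24) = (k - 5)*(k - 3)*(k + 1)*(k + 3)*(k^3 - 5*k^2 + 2*k + 8) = (k - 5)*(k - 4)*(k - 3)*(k + 1)*(k + 3)*(k^2 - k - 2) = (k - 5)*(k - 4)*(k - 3)*(k + 1)^2*(k + 3)*(k - 2)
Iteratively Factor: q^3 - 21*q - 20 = (q + 4)*(q^2 - 4*q - 5) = (q + 1)*(q + 4)*(q - 5)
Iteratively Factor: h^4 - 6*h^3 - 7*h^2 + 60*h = (h - 4)*(h^3 - 2*h^2 - 15*h) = h*(h - 4)*(h^2 - 2*h - 15) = h*(h - 4)*(h + 3)*(h - 5)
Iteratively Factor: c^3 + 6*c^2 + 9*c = (c)*(c^2 + 6*c + 9) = c*(c + 3)*(c + 3)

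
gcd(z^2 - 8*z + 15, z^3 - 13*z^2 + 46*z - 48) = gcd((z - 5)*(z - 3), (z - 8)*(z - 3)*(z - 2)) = z - 3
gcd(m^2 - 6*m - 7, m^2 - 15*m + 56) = m - 7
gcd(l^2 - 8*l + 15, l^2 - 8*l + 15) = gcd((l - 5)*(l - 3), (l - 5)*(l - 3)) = l^2 - 8*l + 15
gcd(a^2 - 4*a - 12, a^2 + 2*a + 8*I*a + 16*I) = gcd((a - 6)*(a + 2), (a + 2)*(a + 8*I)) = a + 2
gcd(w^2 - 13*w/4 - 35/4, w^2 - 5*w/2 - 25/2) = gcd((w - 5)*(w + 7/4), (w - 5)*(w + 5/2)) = w - 5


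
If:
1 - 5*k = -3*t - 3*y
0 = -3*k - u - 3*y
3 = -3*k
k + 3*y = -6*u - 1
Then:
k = -1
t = -16/5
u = -3/5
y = 6/5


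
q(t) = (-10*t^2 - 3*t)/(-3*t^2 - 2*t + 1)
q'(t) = (-20*t - 3)/(-3*t^2 - 2*t + 1) + (6*t + 2)*(-10*t^2 - 3*t)/(-3*t^2 - 2*t + 1)^2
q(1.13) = 3.17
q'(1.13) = -0.45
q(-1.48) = 6.69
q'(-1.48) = 7.43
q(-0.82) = -6.85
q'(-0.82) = 53.62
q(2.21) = 3.07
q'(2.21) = 0.02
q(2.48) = 3.08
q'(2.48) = 0.03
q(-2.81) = 4.13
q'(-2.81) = 0.48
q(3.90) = 3.12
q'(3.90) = 0.03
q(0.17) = -1.39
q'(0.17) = -18.51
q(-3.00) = 4.05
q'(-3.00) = 0.39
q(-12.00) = 3.45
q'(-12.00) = 0.01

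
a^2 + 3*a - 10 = (a - 2)*(a + 5)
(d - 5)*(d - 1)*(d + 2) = d^3 - 4*d^2 - 7*d + 10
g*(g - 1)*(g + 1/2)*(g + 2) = g^4 + 3*g^3/2 - 3*g^2/2 - g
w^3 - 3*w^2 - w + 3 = (w - 3)*(w - 1)*(w + 1)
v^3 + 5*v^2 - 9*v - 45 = (v - 3)*(v + 3)*(v + 5)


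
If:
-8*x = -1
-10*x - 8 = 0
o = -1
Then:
No Solution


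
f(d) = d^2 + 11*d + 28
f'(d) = 2*d + 11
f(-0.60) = 21.76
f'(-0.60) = 9.80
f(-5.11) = -2.10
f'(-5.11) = 0.78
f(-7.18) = 0.57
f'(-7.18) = -3.36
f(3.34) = 75.90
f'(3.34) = 17.68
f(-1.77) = 11.66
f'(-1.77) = 7.46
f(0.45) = 33.15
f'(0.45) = 11.90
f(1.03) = 40.39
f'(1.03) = 13.06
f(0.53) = 34.11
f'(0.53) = 12.06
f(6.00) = 130.00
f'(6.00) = 23.00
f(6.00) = 130.00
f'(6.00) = 23.00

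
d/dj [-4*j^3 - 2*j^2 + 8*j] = -12*j^2 - 4*j + 8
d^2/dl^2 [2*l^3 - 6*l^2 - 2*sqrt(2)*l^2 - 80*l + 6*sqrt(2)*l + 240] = 12*l - 12 - 4*sqrt(2)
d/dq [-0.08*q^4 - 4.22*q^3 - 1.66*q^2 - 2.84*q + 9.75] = -0.32*q^3 - 12.66*q^2 - 3.32*q - 2.84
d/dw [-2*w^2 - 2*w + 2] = -4*w - 2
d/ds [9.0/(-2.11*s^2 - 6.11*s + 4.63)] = (37.98*s + 54.99)/(2.11*s^2 + 6.11*s - 4.63)^2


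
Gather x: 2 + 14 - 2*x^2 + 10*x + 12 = -2*x^2 + 10*x + 28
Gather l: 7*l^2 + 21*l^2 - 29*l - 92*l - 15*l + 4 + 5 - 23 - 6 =28*l^2 - 136*l - 20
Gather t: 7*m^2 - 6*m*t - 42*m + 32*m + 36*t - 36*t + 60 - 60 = 7*m^2 - 6*m*t - 10*m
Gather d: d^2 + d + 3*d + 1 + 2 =d^2 + 4*d + 3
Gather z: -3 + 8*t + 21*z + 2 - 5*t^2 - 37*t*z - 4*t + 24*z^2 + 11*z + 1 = -5*t^2 + 4*t + 24*z^2 + z*(32 - 37*t)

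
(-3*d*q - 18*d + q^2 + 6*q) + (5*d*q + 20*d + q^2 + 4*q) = 2*d*q + 2*d + 2*q^2 + 10*q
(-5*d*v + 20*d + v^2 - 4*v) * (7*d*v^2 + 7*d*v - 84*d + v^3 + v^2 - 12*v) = -35*d^2*v^3 + 105*d^2*v^2 + 560*d^2*v - 1680*d^2 + 2*d*v^4 - 6*d*v^3 - 32*d*v^2 + 96*d*v + v^5 - 3*v^4 - 16*v^3 + 48*v^2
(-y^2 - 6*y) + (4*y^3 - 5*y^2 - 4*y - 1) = 4*y^3 - 6*y^2 - 10*y - 1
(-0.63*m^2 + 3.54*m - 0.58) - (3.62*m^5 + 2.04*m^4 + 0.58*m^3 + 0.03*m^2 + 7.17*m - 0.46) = -3.62*m^5 - 2.04*m^4 - 0.58*m^3 - 0.66*m^2 - 3.63*m - 0.12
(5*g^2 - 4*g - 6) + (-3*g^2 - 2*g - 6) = 2*g^2 - 6*g - 12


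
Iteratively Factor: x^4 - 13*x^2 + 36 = (x - 2)*(x^3 + 2*x^2 - 9*x - 18) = (x - 3)*(x - 2)*(x^2 + 5*x + 6) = (x - 3)*(x - 2)*(x + 2)*(x + 3)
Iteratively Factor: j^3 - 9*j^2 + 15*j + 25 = (j + 1)*(j^2 - 10*j + 25) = (j - 5)*(j + 1)*(j - 5)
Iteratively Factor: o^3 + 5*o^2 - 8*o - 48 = (o - 3)*(o^2 + 8*o + 16) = (o - 3)*(o + 4)*(o + 4)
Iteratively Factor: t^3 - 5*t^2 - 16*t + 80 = (t + 4)*(t^2 - 9*t + 20) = (t - 4)*(t + 4)*(t - 5)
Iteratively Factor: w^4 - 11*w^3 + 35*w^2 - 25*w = (w)*(w^3 - 11*w^2 + 35*w - 25) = w*(w - 1)*(w^2 - 10*w + 25) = w*(w - 5)*(w - 1)*(w - 5)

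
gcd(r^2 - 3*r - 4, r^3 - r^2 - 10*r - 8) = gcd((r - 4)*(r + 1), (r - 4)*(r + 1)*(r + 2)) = r^2 - 3*r - 4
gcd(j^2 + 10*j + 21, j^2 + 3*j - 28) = j + 7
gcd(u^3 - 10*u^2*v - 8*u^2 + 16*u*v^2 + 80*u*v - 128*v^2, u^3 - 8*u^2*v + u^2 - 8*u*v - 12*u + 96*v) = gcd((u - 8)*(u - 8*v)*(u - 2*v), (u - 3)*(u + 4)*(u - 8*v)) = u - 8*v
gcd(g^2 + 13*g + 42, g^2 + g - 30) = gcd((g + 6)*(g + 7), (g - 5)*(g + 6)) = g + 6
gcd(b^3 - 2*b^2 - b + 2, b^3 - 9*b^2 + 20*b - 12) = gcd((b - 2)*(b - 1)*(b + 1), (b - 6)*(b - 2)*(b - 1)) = b^2 - 3*b + 2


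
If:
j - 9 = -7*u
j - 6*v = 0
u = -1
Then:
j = 16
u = -1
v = 8/3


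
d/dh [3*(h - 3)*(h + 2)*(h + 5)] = 9*h^2 + 24*h - 33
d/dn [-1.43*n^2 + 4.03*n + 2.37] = 4.03 - 2.86*n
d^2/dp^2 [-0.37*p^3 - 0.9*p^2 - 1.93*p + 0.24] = -2.22*p - 1.8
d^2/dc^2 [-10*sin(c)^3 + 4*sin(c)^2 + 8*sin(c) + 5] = -sin(c)/2 - 45*sin(3*c)/2 + 8*cos(2*c)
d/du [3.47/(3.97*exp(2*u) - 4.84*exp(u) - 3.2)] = (16.7948 - 27.5518*exp(u))*exp(u)/(-3.97*exp(2*u) + 4.84*exp(u) + 3.2)^2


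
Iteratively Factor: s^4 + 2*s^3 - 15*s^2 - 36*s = (s - 4)*(s^3 + 6*s^2 + 9*s) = (s - 4)*(s + 3)*(s^2 + 3*s) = (s - 4)*(s + 3)^2*(s)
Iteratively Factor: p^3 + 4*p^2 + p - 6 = (p + 3)*(p^2 + p - 2) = (p - 1)*(p + 3)*(p + 2)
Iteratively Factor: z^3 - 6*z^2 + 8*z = (z - 2)*(z^2 - 4*z) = z*(z - 2)*(z - 4)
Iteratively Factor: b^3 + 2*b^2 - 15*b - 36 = (b + 3)*(b^2 - b - 12) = (b + 3)^2*(b - 4)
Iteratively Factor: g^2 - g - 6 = (g + 2)*(g - 3)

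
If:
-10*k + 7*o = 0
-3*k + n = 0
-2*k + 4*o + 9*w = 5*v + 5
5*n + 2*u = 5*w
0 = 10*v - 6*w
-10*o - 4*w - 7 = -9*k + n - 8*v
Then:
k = -665/922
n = -1995/922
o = -475/461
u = 15875/1844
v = 354/461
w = 590/461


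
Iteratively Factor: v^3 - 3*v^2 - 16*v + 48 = (v + 4)*(v^2 - 7*v + 12) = (v - 3)*(v + 4)*(v - 4)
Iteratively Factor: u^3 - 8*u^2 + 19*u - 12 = (u - 4)*(u^2 - 4*u + 3) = (u - 4)*(u - 1)*(u - 3)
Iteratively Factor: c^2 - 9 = (c - 3)*(c + 3)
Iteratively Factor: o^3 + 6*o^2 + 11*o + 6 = (o + 1)*(o^2 + 5*o + 6) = (o + 1)*(o + 3)*(o + 2)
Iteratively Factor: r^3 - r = (r - 1)*(r^2 + r) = (r - 1)*(r + 1)*(r)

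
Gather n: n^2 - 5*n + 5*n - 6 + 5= n^2 - 1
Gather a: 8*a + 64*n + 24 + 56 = 8*a + 64*n + 80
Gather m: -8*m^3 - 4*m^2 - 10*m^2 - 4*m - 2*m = -8*m^3 - 14*m^2 - 6*m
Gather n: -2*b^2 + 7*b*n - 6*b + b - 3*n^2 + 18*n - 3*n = -2*b^2 - 5*b - 3*n^2 + n*(7*b + 15)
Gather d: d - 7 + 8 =d + 1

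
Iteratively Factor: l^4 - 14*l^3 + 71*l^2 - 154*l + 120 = (l - 5)*(l^3 - 9*l^2 + 26*l - 24) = (l - 5)*(l - 4)*(l^2 - 5*l + 6) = (l - 5)*(l - 4)*(l - 2)*(l - 3)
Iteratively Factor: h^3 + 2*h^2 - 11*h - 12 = (h + 4)*(h^2 - 2*h - 3) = (h - 3)*(h + 4)*(h + 1)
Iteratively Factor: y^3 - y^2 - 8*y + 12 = (y + 3)*(y^2 - 4*y + 4) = (y - 2)*(y + 3)*(y - 2)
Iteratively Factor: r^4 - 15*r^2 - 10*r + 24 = (r + 2)*(r^3 - 2*r^2 - 11*r + 12) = (r + 2)*(r + 3)*(r^2 - 5*r + 4) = (r - 4)*(r + 2)*(r + 3)*(r - 1)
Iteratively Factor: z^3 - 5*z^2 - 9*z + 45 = (z - 5)*(z^2 - 9) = (z - 5)*(z - 3)*(z + 3)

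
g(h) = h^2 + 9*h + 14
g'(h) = 2*h + 9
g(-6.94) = -0.30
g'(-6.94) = -4.88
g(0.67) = 20.48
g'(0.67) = 10.34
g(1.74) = 32.69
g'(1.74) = 12.48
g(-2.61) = -2.68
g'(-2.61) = 3.78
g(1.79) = 33.31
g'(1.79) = 12.58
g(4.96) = 83.24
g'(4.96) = 18.92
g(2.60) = 44.16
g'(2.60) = 14.20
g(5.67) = 97.18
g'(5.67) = 20.34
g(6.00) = 104.00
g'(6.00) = 21.00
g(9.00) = 176.00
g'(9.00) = 27.00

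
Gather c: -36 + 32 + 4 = 0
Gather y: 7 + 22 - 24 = 5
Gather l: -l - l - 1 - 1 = -2*l - 2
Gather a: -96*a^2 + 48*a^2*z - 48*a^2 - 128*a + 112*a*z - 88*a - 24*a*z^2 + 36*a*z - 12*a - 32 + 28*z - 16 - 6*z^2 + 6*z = a^2*(48*z - 144) + a*(-24*z^2 + 148*z - 228) - 6*z^2 + 34*z - 48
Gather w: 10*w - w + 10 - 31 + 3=9*w - 18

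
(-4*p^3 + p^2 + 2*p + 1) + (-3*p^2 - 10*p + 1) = -4*p^3 - 2*p^2 - 8*p + 2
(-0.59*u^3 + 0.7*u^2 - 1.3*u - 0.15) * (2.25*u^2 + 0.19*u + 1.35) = -1.3275*u^5 + 1.4629*u^4 - 3.5885*u^3 + 0.3605*u^2 - 1.7835*u - 0.2025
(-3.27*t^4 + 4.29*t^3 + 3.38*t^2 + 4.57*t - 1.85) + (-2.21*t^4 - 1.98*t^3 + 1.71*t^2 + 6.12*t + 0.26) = -5.48*t^4 + 2.31*t^3 + 5.09*t^2 + 10.69*t - 1.59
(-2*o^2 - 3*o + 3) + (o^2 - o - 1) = -o^2 - 4*o + 2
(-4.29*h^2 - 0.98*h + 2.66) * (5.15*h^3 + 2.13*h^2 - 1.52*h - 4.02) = -22.0935*h^5 - 14.1847*h^4 + 18.1324*h^3 + 24.4012*h^2 - 0.103600000000001*h - 10.6932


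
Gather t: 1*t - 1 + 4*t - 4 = 5*t - 5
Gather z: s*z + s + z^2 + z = s + z^2 + z*(s + 1)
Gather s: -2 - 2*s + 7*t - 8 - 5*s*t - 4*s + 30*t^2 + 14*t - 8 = s*(-5*t - 6) + 30*t^2 + 21*t - 18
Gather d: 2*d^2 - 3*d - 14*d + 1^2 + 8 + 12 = 2*d^2 - 17*d + 21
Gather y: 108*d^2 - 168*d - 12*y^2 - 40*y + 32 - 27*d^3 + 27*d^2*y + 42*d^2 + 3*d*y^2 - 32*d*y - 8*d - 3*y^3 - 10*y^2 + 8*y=-27*d^3 + 150*d^2 - 176*d - 3*y^3 + y^2*(3*d - 22) + y*(27*d^2 - 32*d - 32) + 32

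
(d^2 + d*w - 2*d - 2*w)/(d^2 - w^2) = (2 - d)/(-d + w)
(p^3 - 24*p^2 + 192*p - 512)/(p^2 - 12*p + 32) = (p^2 - 16*p + 64)/(p - 4)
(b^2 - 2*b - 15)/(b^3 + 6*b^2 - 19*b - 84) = (b - 5)/(b^2 + 3*b - 28)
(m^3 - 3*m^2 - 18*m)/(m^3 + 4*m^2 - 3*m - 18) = m*(m - 6)/(m^2 + m - 6)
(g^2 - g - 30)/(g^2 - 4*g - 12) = (g + 5)/(g + 2)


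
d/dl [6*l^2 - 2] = 12*l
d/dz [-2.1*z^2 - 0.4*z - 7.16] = -4.2*z - 0.4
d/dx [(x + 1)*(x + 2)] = 2*x + 3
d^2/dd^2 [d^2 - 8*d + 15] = 2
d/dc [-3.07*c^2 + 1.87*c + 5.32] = 1.87 - 6.14*c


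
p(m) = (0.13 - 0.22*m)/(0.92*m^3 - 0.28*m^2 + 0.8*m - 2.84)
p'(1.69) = 0.30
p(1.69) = -0.11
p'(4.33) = 0.01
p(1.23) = 0.25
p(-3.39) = -0.02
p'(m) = (0.13 - 0.22*m)*(-2.76*m^2 + 0.56*m - 0.8)/(0.92*m^3 - 0.28*m^2 + 0.8*m - 2.84)^2 - 0.22/(0.92*m^3 - 0.28*m^2 + 0.8*m - 2.84)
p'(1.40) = 13.91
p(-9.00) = -0.00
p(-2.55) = -0.03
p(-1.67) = -0.05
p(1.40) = -0.70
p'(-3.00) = -0.01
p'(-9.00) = -0.00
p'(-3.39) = -0.01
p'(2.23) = 0.05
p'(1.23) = 2.26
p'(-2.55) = -0.02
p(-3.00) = -0.02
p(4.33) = -0.01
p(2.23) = -0.05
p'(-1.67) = -0.03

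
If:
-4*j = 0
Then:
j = 0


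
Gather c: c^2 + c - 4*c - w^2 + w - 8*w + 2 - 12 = c^2 - 3*c - w^2 - 7*w - 10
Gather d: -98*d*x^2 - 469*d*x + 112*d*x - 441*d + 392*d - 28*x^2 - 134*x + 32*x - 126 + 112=d*(-98*x^2 - 357*x - 49) - 28*x^2 - 102*x - 14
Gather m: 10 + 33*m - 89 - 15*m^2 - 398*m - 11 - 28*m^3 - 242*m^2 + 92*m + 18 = -28*m^3 - 257*m^2 - 273*m - 72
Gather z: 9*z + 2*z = 11*z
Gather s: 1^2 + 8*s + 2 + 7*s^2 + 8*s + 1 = 7*s^2 + 16*s + 4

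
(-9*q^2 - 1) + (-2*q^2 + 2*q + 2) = -11*q^2 + 2*q + 1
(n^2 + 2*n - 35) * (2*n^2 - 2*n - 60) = 2*n^4 + 2*n^3 - 134*n^2 - 50*n + 2100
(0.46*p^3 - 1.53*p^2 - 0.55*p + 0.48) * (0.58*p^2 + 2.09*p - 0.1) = 0.2668*p^5 + 0.074*p^4 - 3.5627*p^3 - 0.7181*p^2 + 1.0582*p - 0.048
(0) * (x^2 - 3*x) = 0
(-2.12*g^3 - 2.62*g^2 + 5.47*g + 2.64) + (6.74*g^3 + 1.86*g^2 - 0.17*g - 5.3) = 4.62*g^3 - 0.76*g^2 + 5.3*g - 2.66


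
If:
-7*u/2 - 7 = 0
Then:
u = -2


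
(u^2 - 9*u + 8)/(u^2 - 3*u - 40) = (u - 1)/(u + 5)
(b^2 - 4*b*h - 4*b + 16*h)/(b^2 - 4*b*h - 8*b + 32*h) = (b - 4)/(b - 8)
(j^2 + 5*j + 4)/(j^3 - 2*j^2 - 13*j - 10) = (j + 4)/(j^2 - 3*j - 10)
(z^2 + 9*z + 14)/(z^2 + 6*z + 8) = (z + 7)/(z + 4)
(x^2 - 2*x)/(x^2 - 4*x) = (x - 2)/(x - 4)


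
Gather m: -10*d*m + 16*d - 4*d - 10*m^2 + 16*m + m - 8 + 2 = 12*d - 10*m^2 + m*(17 - 10*d) - 6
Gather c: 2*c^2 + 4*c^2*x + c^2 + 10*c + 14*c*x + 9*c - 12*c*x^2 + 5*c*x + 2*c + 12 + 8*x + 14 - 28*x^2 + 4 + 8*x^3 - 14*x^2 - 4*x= c^2*(4*x + 3) + c*(-12*x^2 + 19*x + 21) + 8*x^3 - 42*x^2 + 4*x + 30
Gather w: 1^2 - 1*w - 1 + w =0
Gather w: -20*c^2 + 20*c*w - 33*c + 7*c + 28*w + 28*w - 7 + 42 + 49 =-20*c^2 - 26*c + w*(20*c + 56) + 84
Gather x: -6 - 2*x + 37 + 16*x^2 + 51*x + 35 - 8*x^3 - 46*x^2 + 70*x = -8*x^3 - 30*x^2 + 119*x + 66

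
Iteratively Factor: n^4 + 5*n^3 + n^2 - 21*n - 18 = (n - 2)*(n^3 + 7*n^2 + 15*n + 9) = (n - 2)*(n + 3)*(n^2 + 4*n + 3) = (n - 2)*(n + 3)^2*(n + 1)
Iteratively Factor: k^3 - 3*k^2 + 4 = (k + 1)*(k^2 - 4*k + 4) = (k - 2)*(k + 1)*(k - 2)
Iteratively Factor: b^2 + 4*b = (b + 4)*(b)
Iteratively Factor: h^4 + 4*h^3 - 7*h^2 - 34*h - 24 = (h + 1)*(h^3 + 3*h^2 - 10*h - 24) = (h - 3)*(h + 1)*(h^2 + 6*h + 8) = (h - 3)*(h + 1)*(h + 2)*(h + 4)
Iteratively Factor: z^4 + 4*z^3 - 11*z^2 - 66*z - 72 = (z + 3)*(z^3 + z^2 - 14*z - 24) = (z + 3)^2*(z^2 - 2*z - 8) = (z - 4)*(z + 3)^2*(z + 2)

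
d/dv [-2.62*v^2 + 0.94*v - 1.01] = 0.94 - 5.24*v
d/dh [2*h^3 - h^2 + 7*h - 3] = 6*h^2 - 2*h + 7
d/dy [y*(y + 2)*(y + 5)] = 3*y^2 + 14*y + 10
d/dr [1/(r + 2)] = -1/(r + 2)^2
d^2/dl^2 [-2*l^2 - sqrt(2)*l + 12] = -4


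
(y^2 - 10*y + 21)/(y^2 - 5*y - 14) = (y - 3)/(y + 2)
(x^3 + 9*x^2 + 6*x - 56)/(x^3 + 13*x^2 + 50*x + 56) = (x - 2)/(x + 2)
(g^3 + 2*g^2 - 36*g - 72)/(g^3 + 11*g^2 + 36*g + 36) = (g - 6)/(g + 3)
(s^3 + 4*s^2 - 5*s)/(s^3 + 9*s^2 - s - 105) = s*(s - 1)/(s^2 + 4*s - 21)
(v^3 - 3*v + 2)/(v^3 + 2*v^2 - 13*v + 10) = (v^2 + v - 2)/(v^2 + 3*v - 10)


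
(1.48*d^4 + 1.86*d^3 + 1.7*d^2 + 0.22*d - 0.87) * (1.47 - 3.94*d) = -5.8312*d^5 - 5.1528*d^4 - 3.9638*d^3 + 1.6322*d^2 + 3.7512*d - 1.2789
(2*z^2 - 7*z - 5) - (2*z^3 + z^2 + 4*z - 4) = -2*z^3 + z^2 - 11*z - 1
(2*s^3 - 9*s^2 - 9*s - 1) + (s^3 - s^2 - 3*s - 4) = 3*s^3 - 10*s^2 - 12*s - 5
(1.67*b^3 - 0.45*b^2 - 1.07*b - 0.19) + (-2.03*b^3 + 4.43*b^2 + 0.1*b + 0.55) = -0.36*b^3 + 3.98*b^2 - 0.97*b + 0.36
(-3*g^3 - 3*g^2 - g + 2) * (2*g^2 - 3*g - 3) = -6*g^5 + 3*g^4 + 16*g^3 + 16*g^2 - 3*g - 6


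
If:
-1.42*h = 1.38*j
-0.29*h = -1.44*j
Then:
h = 0.00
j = 0.00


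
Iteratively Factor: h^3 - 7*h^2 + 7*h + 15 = (h + 1)*(h^2 - 8*h + 15) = (h - 5)*(h + 1)*(h - 3)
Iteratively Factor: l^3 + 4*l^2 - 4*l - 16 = (l + 4)*(l^2 - 4) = (l + 2)*(l + 4)*(l - 2)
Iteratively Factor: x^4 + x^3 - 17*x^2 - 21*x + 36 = (x - 1)*(x^3 + 2*x^2 - 15*x - 36) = (x - 1)*(x + 3)*(x^2 - x - 12) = (x - 4)*(x - 1)*(x + 3)*(x + 3)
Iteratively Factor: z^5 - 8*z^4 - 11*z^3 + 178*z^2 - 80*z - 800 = (z - 5)*(z^4 - 3*z^3 - 26*z^2 + 48*z + 160) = (z - 5)^2*(z^3 + 2*z^2 - 16*z - 32) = (z - 5)^2*(z - 4)*(z^2 + 6*z + 8) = (z - 5)^2*(z - 4)*(z + 2)*(z + 4)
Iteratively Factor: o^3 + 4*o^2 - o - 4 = (o - 1)*(o^2 + 5*o + 4) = (o - 1)*(o + 1)*(o + 4)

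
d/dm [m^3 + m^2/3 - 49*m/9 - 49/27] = 3*m^2 + 2*m/3 - 49/9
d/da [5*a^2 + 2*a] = 10*a + 2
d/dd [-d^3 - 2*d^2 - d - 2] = -3*d^2 - 4*d - 1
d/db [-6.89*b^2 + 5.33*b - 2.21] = 5.33 - 13.78*b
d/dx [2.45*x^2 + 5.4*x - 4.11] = 4.9*x + 5.4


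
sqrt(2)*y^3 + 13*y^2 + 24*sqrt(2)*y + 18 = (y + 3*sqrt(2))^2*(sqrt(2)*y + 1)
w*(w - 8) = w^2 - 8*w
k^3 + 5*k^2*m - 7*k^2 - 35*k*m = k*(k - 7)*(k + 5*m)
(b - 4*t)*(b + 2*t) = b^2 - 2*b*t - 8*t^2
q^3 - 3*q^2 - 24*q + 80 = (q - 4)^2*(q + 5)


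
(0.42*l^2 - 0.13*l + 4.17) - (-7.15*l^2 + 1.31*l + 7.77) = 7.57*l^2 - 1.44*l - 3.6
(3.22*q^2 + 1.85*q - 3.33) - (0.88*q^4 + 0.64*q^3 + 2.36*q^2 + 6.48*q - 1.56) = -0.88*q^4 - 0.64*q^3 + 0.86*q^2 - 4.63*q - 1.77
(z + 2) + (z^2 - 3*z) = z^2 - 2*z + 2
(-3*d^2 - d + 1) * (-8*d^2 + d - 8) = 24*d^4 + 5*d^3 + 15*d^2 + 9*d - 8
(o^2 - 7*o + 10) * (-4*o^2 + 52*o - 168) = -4*o^4 + 80*o^3 - 572*o^2 + 1696*o - 1680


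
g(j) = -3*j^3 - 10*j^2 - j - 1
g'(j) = -9*j^2 - 20*j - 1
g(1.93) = -61.75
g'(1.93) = -73.12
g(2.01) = -67.77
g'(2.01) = -77.56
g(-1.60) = -12.71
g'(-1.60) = 7.96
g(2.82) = -150.62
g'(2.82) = -128.97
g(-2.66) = -12.63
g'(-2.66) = -11.48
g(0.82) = -10.20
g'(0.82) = -23.45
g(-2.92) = -8.65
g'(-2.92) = -19.34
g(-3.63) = 14.36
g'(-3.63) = -46.99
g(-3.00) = -7.00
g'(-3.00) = -22.00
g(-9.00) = 1385.00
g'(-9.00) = -550.00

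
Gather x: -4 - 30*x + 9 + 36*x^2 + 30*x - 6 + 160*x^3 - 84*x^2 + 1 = 160*x^3 - 48*x^2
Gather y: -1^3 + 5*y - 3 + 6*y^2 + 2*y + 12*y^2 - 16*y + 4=18*y^2 - 9*y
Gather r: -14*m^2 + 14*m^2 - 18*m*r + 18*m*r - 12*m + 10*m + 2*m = 0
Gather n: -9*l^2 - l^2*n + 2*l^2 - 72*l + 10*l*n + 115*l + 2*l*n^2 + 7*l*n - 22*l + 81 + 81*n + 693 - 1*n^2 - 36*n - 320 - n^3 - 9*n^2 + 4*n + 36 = -7*l^2 + 21*l - n^3 + n^2*(2*l - 10) + n*(-l^2 + 17*l + 49) + 490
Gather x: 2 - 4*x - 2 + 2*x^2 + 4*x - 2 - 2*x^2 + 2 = 0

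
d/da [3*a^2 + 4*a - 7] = 6*a + 4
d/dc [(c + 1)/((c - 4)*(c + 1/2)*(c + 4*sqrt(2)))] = 2*(-2*(c - 4)*(c + 1)*(c + 4*sqrt(2)) - (c - 4)*(c + 1)*(2*c + 1) + (c - 4)*(c + 4*sqrt(2))*(2*c + 1) - (c + 1)*(c + 4*sqrt(2))*(2*c + 1))/((c - 4)^2*(c + 4*sqrt(2))^2*(2*c + 1)^2)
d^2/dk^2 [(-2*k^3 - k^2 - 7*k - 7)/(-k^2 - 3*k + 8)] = 2*(38*k^3 - 99*k^2 + 615*k + 351)/(k^6 + 9*k^5 + 3*k^4 - 117*k^3 - 24*k^2 + 576*k - 512)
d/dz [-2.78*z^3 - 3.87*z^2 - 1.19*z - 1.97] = -8.34*z^2 - 7.74*z - 1.19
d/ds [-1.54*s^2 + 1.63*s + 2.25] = 1.63 - 3.08*s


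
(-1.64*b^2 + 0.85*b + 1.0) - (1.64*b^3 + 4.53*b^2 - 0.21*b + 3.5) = -1.64*b^3 - 6.17*b^2 + 1.06*b - 2.5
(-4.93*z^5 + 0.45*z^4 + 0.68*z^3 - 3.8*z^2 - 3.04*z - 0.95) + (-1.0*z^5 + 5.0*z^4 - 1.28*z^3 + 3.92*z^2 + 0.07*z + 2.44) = -5.93*z^5 + 5.45*z^4 - 0.6*z^3 + 0.12*z^2 - 2.97*z + 1.49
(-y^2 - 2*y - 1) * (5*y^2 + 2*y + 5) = -5*y^4 - 12*y^3 - 14*y^2 - 12*y - 5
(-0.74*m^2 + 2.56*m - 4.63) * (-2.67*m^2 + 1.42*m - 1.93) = 1.9758*m^4 - 7.886*m^3 + 17.4255*m^2 - 11.5154*m + 8.9359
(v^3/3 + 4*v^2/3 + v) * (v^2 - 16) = v^5/3 + 4*v^4/3 - 13*v^3/3 - 64*v^2/3 - 16*v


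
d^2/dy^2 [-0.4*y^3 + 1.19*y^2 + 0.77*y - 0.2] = 2.38 - 2.4*y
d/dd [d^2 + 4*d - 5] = 2*d + 4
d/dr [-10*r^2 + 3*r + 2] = 3 - 20*r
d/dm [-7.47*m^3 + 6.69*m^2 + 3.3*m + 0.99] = -22.41*m^2 + 13.38*m + 3.3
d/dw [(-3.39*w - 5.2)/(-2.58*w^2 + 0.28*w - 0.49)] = (-8.7462*w^2 - 26.832*w + 3.1171)/(6.6564*w^4 - 1.4448*w^3 + 2.6068*w^2 - 0.2744*w + 0.2401)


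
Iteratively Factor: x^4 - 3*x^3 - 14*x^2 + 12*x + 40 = (x - 5)*(x^3 + 2*x^2 - 4*x - 8) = (x - 5)*(x - 2)*(x^2 + 4*x + 4) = (x - 5)*(x - 2)*(x + 2)*(x + 2)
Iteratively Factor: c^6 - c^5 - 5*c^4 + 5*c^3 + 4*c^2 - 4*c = (c - 1)*(c^5 - 5*c^3 + 4*c) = c*(c - 1)*(c^4 - 5*c^2 + 4) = c*(c - 2)*(c - 1)*(c^3 + 2*c^2 - c - 2) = c*(c - 2)*(c - 1)*(c + 2)*(c^2 - 1) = c*(c - 2)*(c - 1)^2*(c + 2)*(c + 1)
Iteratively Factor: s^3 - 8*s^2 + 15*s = (s)*(s^2 - 8*s + 15) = s*(s - 5)*(s - 3)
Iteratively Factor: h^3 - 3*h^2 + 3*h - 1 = (h - 1)*(h^2 - 2*h + 1) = (h - 1)^2*(h - 1)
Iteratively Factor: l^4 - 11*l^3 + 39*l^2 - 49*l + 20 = (l - 4)*(l^3 - 7*l^2 + 11*l - 5) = (l - 4)*(l - 1)*(l^2 - 6*l + 5) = (l - 4)*(l - 1)^2*(l - 5)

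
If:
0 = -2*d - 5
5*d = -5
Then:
No Solution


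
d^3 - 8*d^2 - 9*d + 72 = (d - 8)*(d - 3)*(d + 3)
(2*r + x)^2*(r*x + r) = 4*r^3*x + 4*r^3 + 4*r^2*x^2 + 4*r^2*x + r*x^3 + r*x^2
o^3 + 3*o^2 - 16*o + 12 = (o - 2)*(o - 1)*(o + 6)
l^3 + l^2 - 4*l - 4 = (l - 2)*(l + 1)*(l + 2)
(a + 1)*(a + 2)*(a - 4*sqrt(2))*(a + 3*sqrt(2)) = a^4 - sqrt(2)*a^3 + 3*a^3 - 22*a^2 - 3*sqrt(2)*a^2 - 72*a - 2*sqrt(2)*a - 48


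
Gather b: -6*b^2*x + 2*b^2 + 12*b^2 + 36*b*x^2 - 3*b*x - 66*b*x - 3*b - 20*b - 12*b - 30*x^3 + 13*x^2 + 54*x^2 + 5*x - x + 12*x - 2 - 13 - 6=b^2*(14 - 6*x) + b*(36*x^2 - 69*x - 35) - 30*x^3 + 67*x^2 + 16*x - 21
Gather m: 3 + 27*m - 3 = 27*m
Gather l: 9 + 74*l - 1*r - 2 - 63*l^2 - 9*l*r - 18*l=-63*l^2 + l*(56 - 9*r) - r + 7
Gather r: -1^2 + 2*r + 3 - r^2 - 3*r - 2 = -r^2 - r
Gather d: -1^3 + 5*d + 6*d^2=6*d^2 + 5*d - 1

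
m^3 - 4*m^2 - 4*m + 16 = (m - 4)*(m - 2)*(m + 2)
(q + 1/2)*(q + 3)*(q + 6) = q^3 + 19*q^2/2 + 45*q/2 + 9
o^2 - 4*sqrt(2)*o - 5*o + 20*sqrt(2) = (o - 5)*(o - 4*sqrt(2))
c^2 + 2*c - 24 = (c - 4)*(c + 6)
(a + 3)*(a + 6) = a^2 + 9*a + 18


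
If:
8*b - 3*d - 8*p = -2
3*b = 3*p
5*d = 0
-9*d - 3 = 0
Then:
No Solution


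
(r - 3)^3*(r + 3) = r^4 - 6*r^3 + 54*r - 81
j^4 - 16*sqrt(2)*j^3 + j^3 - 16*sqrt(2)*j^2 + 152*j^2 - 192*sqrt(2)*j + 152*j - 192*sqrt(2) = (j + 1)*(j - 8*sqrt(2))*(j - 6*sqrt(2))*(j - 2*sqrt(2))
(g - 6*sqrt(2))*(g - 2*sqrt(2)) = g^2 - 8*sqrt(2)*g + 24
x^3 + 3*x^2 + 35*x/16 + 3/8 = (x + 1/4)*(x + 3/4)*(x + 2)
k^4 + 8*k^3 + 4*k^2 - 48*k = k*(k - 2)*(k + 4)*(k + 6)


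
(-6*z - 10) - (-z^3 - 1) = z^3 - 6*z - 9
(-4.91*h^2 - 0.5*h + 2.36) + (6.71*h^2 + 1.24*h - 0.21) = 1.8*h^2 + 0.74*h + 2.15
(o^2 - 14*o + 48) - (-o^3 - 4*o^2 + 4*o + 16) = o^3 + 5*o^2 - 18*o + 32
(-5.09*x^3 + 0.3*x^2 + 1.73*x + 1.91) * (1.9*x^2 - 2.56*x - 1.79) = -9.671*x^5 + 13.6004*x^4 + 11.6301*x^3 - 1.3368*x^2 - 7.9863*x - 3.4189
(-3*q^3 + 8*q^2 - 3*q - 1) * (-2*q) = 6*q^4 - 16*q^3 + 6*q^2 + 2*q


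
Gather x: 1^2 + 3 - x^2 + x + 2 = -x^2 + x + 6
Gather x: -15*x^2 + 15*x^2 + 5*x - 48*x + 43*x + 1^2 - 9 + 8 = 0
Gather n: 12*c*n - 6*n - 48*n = n*(12*c - 54)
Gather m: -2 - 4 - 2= -8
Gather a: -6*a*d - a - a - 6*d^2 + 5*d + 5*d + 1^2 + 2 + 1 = a*(-6*d - 2) - 6*d^2 + 10*d + 4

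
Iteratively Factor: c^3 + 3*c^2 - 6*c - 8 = (c + 1)*(c^2 + 2*c - 8) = (c - 2)*(c + 1)*(c + 4)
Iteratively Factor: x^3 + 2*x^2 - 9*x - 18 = (x - 3)*(x^2 + 5*x + 6) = (x - 3)*(x + 3)*(x + 2)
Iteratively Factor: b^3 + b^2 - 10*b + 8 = (b - 2)*(b^2 + 3*b - 4) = (b - 2)*(b + 4)*(b - 1)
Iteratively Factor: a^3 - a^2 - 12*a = (a - 4)*(a^2 + 3*a) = (a - 4)*(a + 3)*(a)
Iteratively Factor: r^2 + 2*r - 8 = (r - 2)*(r + 4)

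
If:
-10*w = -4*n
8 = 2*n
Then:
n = 4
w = 8/5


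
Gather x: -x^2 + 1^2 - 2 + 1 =-x^2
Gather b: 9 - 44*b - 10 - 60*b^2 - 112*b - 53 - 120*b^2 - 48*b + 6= -180*b^2 - 204*b - 48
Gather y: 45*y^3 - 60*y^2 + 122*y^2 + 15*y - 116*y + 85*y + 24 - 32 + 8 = 45*y^3 + 62*y^2 - 16*y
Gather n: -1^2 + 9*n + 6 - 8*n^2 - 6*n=-8*n^2 + 3*n + 5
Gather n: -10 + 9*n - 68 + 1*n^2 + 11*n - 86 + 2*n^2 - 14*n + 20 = 3*n^2 + 6*n - 144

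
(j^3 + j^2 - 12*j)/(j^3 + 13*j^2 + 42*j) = (j^2 + j - 12)/(j^2 + 13*j + 42)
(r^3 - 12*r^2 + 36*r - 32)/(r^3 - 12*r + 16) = (r - 8)/(r + 4)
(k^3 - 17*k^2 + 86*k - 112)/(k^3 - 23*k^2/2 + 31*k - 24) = 2*(k - 7)/(2*k - 3)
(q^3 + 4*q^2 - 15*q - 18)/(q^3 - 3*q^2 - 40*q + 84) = (q^2 - 2*q - 3)/(q^2 - 9*q + 14)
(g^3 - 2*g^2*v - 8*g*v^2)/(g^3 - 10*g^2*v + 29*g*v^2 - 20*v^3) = g*(g + 2*v)/(g^2 - 6*g*v + 5*v^2)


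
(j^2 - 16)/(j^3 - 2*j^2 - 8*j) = (j + 4)/(j*(j + 2))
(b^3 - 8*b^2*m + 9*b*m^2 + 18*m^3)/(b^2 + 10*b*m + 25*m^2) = (b^3 - 8*b^2*m + 9*b*m^2 + 18*m^3)/(b^2 + 10*b*m + 25*m^2)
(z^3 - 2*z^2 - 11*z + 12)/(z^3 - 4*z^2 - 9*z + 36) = (z - 1)/(z - 3)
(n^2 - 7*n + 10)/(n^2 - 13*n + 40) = (n - 2)/(n - 8)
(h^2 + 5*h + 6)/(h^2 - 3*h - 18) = (h + 2)/(h - 6)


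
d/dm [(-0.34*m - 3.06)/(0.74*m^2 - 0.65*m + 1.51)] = (0.2516*m^2 + 4.5288*m - 2.5024)/(0.5476*m^4 - 0.962*m^3 + 2.6573*m^2 - 1.963*m + 2.2801)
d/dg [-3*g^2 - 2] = -6*g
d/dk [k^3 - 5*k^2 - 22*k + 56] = 3*k^2 - 10*k - 22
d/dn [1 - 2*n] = -2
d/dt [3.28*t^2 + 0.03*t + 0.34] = 6.56*t + 0.03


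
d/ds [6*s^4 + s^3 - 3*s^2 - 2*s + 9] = 24*s^3 + 3*s^2 - 6*s - 2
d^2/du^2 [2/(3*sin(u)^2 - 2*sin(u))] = 4*(-18*sin(u) + 9 + 25/sin(u) - 18/sin(u)^2 + 4/sin(u)^3)/(3*sin(u) - 2)^3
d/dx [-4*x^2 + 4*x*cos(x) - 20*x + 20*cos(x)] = -4*x*sin(x) - 8*x - 20*sin(x) + 4*cos(x) - 20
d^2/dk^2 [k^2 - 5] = 2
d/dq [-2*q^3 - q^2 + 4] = 2*q*(-3*q - 1)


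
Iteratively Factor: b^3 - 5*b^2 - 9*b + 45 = (b + 3)*(b^2 - 8*b + 15) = (b - 5)*(b + 3)*(b - 3)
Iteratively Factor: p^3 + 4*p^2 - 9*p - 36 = (p + 4)*(p^2 - 9) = (p + 3)*(p + 4)*(p - 3)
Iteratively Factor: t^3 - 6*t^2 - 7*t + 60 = (t - 5)*(t^2 - t - 12) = (t - 5)*(t + 3)*(t - 4)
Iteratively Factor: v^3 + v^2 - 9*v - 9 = (v - 3)*(v^2 + 4*v + 3) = (v - 3)*(v + 3)*(v + 1)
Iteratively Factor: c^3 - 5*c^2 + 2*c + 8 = (c + 1)*(c^2 - 6*c + 8) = (c - 4)*(c + 1)*(c - 2)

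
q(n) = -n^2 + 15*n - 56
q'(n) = 15 - 2*n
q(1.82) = -32.01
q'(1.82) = 11.36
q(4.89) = -6.56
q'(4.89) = 5.22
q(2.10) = -28.91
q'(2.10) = 10.80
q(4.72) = -7.48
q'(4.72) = 5.56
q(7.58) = 0.24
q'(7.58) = -0.16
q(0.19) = -53.19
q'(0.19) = 14.62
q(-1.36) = -78.25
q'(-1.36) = 17.72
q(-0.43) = -62.63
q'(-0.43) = 15.86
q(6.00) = -2.00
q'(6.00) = 3.00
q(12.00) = -20.00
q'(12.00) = -9.00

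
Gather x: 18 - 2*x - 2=16 - 2*x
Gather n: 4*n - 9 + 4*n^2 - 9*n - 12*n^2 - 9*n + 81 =-8*n^2 - 14*n + 72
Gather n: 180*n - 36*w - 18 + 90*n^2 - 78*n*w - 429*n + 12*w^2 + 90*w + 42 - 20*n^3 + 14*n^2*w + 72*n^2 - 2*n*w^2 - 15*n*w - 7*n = -20*n^3 + n^2*(14*w + 162) + n*(-2*w^2 - 93*w - 256) + 12*w^2 + 54*w + 24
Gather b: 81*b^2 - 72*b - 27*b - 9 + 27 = 81*b^2 - 99*b + 18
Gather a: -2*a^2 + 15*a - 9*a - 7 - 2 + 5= -2*a^2 + 6*a - 4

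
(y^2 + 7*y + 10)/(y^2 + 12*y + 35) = (y + 2)/(y + 7)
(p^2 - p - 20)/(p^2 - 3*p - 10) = (p + 4)/(p + 2)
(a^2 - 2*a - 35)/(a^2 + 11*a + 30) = (a - 7)/(a + 6)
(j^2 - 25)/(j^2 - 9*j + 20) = (j + 5)/(j - 4)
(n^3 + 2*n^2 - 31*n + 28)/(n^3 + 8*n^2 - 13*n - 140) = (n - 1)/(n + 5)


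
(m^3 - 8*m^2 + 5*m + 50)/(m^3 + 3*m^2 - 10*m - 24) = (m^2 - 10*m + 25)/(m^2 + m - 12)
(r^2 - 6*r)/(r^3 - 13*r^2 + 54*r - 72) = r/(r^2 - 7*r + 12)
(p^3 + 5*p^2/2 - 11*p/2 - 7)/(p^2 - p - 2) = p + 7/2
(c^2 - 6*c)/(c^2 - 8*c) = (c - 6)/(c - 8)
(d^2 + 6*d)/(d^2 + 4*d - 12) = d/(d - 2)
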